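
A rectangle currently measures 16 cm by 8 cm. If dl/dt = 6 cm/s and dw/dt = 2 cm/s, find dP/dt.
16 cm/s

P = 2(l + w)
dP/dt = 2(dl/dt + dw/dt) = 2(6 + 2) = 16 cm/s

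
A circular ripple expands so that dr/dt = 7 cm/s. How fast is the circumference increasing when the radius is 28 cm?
14π cm/s

C = 2πr
dC/dt = 2π · dr/dt = 2π · 7 = 14π cm/s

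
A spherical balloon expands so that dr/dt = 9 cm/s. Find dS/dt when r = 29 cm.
2088π cm²/s

S = 4πr²
dS/dt = dS/dr · dr/dt = 8πr · 9
At r = 29: dS/dt = 2088π cm²/s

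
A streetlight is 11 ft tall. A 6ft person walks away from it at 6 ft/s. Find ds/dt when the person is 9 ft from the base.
36/5 ft/s

By similar triangles: 11/(x+s) = 6/s
Solving: s = 6x/5
ds/dt = 6/5 · dx/dt = 6/5 · 6 = 36/5 ft/s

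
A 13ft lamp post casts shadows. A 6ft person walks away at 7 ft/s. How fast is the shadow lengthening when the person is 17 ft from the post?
6 ft/s

By similar triangles: 13/(x+s) = 6/s
Solving: s = 6x/7
ds/dt = 6/7 · dx/dt = 6/7 · 7 = 6 ft/s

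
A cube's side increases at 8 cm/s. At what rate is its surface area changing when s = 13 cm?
1248 cm²/s

A = 6s²
dA/dt = 12s · ds/dt = 12·13·8 = 1248 cm²/s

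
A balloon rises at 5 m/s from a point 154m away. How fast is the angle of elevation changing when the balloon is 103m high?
0.022433 rad/s

tan(θ) = y/154
sec²(θ) · dθ/dt = (1/154) · dy/dt
dθ/dt = cos²(θ)/154 · 5 = 154/(154² + 103²) · 5
dθ/dt = 0.022433 rad/s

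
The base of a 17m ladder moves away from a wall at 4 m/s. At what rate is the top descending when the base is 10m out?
40√21/63 ≈ 2.91 m/s

x² + y² = 17²
2x·dx/dt + 2y·dy/dt = 0
dy/dt = -x/y · dx/dt = -10/(3√21) · 4 = -40√21/63 m/s
The top is descending at 40√21/63 ≈ 2.91 m/s.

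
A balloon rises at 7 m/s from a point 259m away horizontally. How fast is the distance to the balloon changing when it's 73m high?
511√72410/72410 ≈ 1.899 m/s

z² = 259² + y²
z = √(259² + 73²) = √72410
dz/dt = y/z · dy/dt = 73/√72410 · 7 = 511√72410/72410 ≈ 1.899 m/s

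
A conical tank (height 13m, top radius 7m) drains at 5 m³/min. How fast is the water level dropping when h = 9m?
845/(3969π) ≈ 0.06777 m/min

r/h = 7/13, so r = (7/13)h
V = (1/3)πr²h = (1/3)π((7/13)h)²h = (49/507)πh³
dV/dh = (49/169)πh²
dh/dt = (dV/dt)/(dV/dh) = -5/((49/169)π·9²) = -845/(3969π) m/min
The level is dropping at 845/(3969π) ≈ 0.06777 m/min.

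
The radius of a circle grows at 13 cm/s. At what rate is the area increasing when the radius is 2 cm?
52π cm²/s

A = πr²
dA/dt = 2πr · dr/dt = 2π(2)(13) = 52π cm²/s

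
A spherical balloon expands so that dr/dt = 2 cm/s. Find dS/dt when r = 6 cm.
96π cm²/s

S = 4πr²
dS/dt = dS/dr · dr/dt = 8πr · 2
At r = 6: dS/dt = 96π cm²/s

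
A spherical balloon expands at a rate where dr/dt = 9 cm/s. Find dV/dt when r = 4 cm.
576π cm³/s

V = (4/3)πr³
dV/dt = dV/dr · dr/dt = 4πr² · 9
At r = 4: dV/dt = 576π cm³/s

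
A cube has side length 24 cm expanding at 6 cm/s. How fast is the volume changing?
10368 cm³/s

V = s³
dV/dt = 3s² · ds/dt = 3·24²·6 = 10368 cm³/s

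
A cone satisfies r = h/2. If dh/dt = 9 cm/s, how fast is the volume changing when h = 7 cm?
441π/4 cm³/s

V = (1/3)π(h/2)²h = πh³/12
dV/dt = πh²/4 · 9
At h = 7: dV/dt = 441π/4 cm³/s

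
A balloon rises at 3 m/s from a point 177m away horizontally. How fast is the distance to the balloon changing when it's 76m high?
228√37105/37105 ≈ 1.184 m/s

z² = 177² + y²
z = √(177² + 76²) = √37105
dz/dt = y/z · dy/dt = 76/√37105 · 3 = 228√37105/37105 ≈ 1.184 m/s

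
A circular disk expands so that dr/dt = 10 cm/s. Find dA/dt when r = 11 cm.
220π cm²/s

A = πr²
dA/dt = 2πr · dr/dt = 2π(11)(10) = 220π cm²/s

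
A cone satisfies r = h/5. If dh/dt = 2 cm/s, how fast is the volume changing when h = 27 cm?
1458π/25 cm³/s

V = (1/3)π(h/5)²h = πh³/75
dV/dt = πh²/25 · 2
At h = 27: dV/dt = 1458π/25 cm³/s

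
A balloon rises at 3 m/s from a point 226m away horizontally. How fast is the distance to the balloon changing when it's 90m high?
135√14794/14794 ≈ 1.11 m/s

z² = 226² + y²
z = √(226² + 90²) = 2√14794
dz/dt = y/z · dy/dt = 90/(2√14794) · 3 = 135√14794/14794 ≈ 1.11 m/s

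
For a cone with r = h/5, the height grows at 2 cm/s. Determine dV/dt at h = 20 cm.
32π cm³/s

V = (1/3)π(h/5)²h = πh³/75
dV/dt = πh²/25 · 2
At h = 20: dV/dt = 32π cm³/s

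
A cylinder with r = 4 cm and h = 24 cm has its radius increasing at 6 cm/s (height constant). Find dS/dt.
384π cm²/s

S = 2πrh + 2πr² (lateral + bases)
dS/dt = (2πh + 4πr)·dr/dt = (2π·24 + 4π·4)·6
= 384π cm²/s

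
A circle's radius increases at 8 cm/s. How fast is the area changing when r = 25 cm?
400π cm²/s

A = πr²
dA/dt = 2πr · dr/dt = 2π(25)(8) = 400π cm²/s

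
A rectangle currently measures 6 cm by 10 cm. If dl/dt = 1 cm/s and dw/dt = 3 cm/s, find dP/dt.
8 cm/s

P = 2(l + w)
dP/dt = 2(dl/dt + dw/dt) = 2(1 + 3) = 8 cm/s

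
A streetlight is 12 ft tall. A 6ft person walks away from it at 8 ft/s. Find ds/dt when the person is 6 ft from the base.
8 ft/s

By similar triangles: 12/(x+s) = 6/s
Solving: s = 6x/6
ds/dt = 6/6 · dx/dt = 1 · 8 = 8 ft/s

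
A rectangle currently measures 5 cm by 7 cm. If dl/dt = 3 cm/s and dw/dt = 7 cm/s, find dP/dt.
20 cm/s

P = 2(l + w)
dP/dt = 2(dl/dt + dw/dt) = 2(3 + 7) = 20 cm/s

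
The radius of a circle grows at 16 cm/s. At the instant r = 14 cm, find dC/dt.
32π cm/s

C = 2πr
dC/dt = 2π · dr/dt = 2π · 16 = 32π cm/s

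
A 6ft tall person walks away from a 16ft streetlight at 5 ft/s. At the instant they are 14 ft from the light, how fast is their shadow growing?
3 ft/s

By similar triangles: 16/(x+s) = 6/s
Solving: s = 6x/10
ds/dt = 6/10 · dx/dt = 3/5 · 5 = 3 ft/s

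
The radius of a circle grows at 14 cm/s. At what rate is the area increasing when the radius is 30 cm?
840π cm²/s

A = πr²
dA/dt = 2πr · dr/dt = 2π(30)(14) = 840π cm²/s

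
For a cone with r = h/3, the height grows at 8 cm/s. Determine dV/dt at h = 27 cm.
648π cm³/s

V = (1/3)π(h/3)²h = πh³/27
dV/dt = πh²/9 · 8
At h = 27: dV/dt = 648π cm³/s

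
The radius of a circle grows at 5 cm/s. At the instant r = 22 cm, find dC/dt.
10π cm/s

C = 2πr
dC/dt = 2π · dr/dt = 2π · 5 = 10π cm/s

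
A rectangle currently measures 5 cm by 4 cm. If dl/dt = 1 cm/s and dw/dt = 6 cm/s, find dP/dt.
14 cm/s

P = 2(l + w)
dP/dt = 2(dl/dt + dw/dt) = 2(1 + 6) = 14 cm/s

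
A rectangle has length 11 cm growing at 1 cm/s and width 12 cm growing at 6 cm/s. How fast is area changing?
78 cm²/s

A = lw
dA/dt = w·dl/dt + l·dw/dt = 12·1 + 11·6 = 78 cm²/s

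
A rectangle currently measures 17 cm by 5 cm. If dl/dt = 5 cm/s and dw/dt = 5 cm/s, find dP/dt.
20 cm/s

P = 2(l + w)
dP/dt = 2(dl/dt + dw/dt) = 2(5 + 5) = 20 cm/s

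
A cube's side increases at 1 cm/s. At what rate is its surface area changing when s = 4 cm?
48 cm²/s

A = 6s²
dA/dt = 12s · ds/dt = 12·4·1 = 48 cm²/s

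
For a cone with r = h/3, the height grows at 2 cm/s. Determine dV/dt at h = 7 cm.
98π/9 cm³/s

V = (1/3)π(h/3)²h = πh³/27
dV/dt = πh²/9 · 2
At h = 7: dV/dt = 98π/9 cm³/s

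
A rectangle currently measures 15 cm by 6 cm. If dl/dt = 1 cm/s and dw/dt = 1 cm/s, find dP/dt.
4 cm/s

P = 2(l + w)
dP/dt = 2(dl/dt + dw/dt) = 2(1 + 1) = 4 cm/s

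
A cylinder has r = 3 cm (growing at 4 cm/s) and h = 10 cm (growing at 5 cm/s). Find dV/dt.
285π cm³/s

V = πr²h
dV/dt = 2πrh·dr/dt + πr²·dh/dt
= 2π(3)(10)(4) + π(3)²(5)
= 285π cm³/s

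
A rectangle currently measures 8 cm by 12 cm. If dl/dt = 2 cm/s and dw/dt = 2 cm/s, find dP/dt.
8 cm/s

P = 2(l + w)
dP/dt = 2(dl/dt + dw/dt) = 2(2 + 2) = 8 cm/s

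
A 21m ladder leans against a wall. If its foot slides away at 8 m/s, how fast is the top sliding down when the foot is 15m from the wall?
10√6/3 ≈ 8.165 m/s

x² + y² = 21²
2x·dx/dt + 2y·dy/dt = 0
dy/dt = -x/y · dx/dt = -15/(6√6) · 8 = -10√6/3 m/s
The top is descending at 10√6/3 ≈ 8.165 m/s.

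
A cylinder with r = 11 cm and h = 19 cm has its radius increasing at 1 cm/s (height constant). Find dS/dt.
82π cm²/s

S = 2πrh + 2πr² (lateral + bases)
dS/dt = (2πh + 4πr)·dr/dt = (2π·19 + 4π·11)·1
= 82π cm²/s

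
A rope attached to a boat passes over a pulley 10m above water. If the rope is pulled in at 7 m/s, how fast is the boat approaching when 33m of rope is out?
231√989/989 ≈ 7.345 m/s

rope² = x² + 10²
x = √(33² - 10²) = √989
dx/dt = (rope/x) · d(rope)/dt = (33/√989) · (-7) = -231√989/989 m/s
The boat approaches at 231√989/989 ≈ 7.345 m/s.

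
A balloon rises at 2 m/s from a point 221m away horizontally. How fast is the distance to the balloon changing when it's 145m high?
145√69866/34933 ≈ 1.097 m/s

z² = 221² + y²
z = √(221² + 145²) = √69866
dz/dt = y/z · dy/dt = 145/√69866 · 2 = 145√69866/34933 ≈ 1.097 m/s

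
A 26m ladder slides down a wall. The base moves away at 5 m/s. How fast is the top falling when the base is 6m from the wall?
3√10/8 ≈ 1.186 m/s

x² + y² = 26²
2x·dx/dt + 2y·dy/dt = 0
dy/dt = -x/y · dx/dt = -6/(8√10) · 5 = -3√10/8 m/s
The top is descending at 3√10/8 ≈ 1.186 m/s.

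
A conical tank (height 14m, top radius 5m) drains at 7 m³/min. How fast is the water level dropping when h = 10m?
343/(625π) ≈ 0.1747 m/min

r/h = 5/14, so r = (5/14)h
V = (1/3)πr²h = (1/3)π((5/14)h)²h = (25/588)πh³
dV/dh = (25/196)πh²
dh/dt = (dV/dt)/(dV/dh) = -7/((25/196)π·10²) = -343/(625π) m/min
The level is dropping at 343/(625π) ≈ 0.1747 m/min.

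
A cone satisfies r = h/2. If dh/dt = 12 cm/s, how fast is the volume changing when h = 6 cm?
108π cm³/s

V = (1/3)π(h/2)²h = πh³/12
dV/dt = πh²/4 · 12
At h = 6: dV/dt = 108π cm³/s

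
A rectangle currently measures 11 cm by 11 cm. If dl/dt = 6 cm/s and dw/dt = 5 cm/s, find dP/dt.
22 cm/s

P = 2(l + w)
dP/dt = 2(dl/dt + dw/dt) = 2(6 + 5) = 22 cm/s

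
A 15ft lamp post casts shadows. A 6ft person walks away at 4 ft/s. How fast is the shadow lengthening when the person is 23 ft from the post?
8/3 ft/s

By similar triangles: 15/(x+s) = 6/s
Solving: s = 6x/9
ds/dt = 6/9 · dx/dt = 2/3 · 4 = 8/3 ft/s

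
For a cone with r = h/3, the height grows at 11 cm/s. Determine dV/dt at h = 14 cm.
2156π/9 cm³/s

V = (1/3)π(h/3)²h = πh³/27
dV/dt = πh²/9 · 11
At h = 14: dV/dt = 2156π/9 cm³/s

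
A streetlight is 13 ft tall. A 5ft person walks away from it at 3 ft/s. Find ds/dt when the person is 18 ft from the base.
15/8 ft/s

By similar triangles: 13/(x+s) = 5/s
Solving: s = 5x/8
ds/dt = 5/8 · dx/dt = 5/8 · 3 = 15/8 ft/s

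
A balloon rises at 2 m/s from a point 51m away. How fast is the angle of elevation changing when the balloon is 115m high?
0.006445 rad/s

tan(θ) = y/51
sec²(θ) · dθ/dt = (1/51) · dy/dt
dθ/dt = cos²(θ)/51 · 2 = 51/(51² + 115²) · 2
dθ/dt = 0.006445 rad/s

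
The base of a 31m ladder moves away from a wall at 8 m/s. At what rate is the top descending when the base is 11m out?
22√210/105 ≈ 3.036 m/s

x² + y² = 31²
2x·dx/dt + 2y·dy/dt = 0
dy/dt = -x/y · dx/dt = -11/(2√210) · 8 = -22√210/105 m/s
The top is descending at 22√210/105 ≈ 3.036 m/s.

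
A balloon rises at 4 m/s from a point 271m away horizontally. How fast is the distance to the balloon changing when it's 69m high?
138√78202/39101 ≈ 0.987 m/s

z² = 271² + y²
z = √(271² + 69²) = √78202
dz/dt = y/z · dy/dt = 69/√78202 · 4 = 138√78202/39101 ≈ 0.987 m/s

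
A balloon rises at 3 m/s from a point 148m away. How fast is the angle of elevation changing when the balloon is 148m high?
0.010135 rad/s

tan(θ) = y/148
sec²(θ) · dθ/dt = (1/148) · dy/dt
dθ/dt = cos²(θ)/148 · 3 = 148/(148² + 148²) · 3
dθ/dt = 0.010135 rad/s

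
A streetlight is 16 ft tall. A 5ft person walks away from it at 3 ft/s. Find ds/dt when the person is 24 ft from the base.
15/11 ft/s

By similar triangles: 16/(x+s) = 5/s
Solving: s = 5x/11
ds/dt = 5/11 · dx/dt = 5/11 · 3 = 15/11 ft/s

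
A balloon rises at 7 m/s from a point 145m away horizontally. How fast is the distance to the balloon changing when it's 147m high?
1029√42634/42634 ≈ 4.984 m/s

z² = 145² + y²
z = √(145² + 147²) = √42634
dz/dt = y/z · dy/dt = 147/√42634 · 7 = 1029√42634/42634 ≈ 4.984 m/s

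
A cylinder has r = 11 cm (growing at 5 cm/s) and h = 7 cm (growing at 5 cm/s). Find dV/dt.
1375π cm³/s

V = πr²h
dV/dt = 2πrh·dr/dt + πr²·dh/dt
= 2π(11)(7)(5) + π(11)²(5)
= 1375π cm³/s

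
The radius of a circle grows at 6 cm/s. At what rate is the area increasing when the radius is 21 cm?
252π cm²/s

A = πr²
dA/dt = 2πr · dr/dt = 2π(21)(6) = 252π cm²/s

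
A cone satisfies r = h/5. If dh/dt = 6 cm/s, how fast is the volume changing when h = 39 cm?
9126π/25 cm³/s

V = (1/3)π(h/5)²h = πh³/75
dV/dt = πh²/25 · 6
At h = 39: dV/dt = 9126π/25 cm³/s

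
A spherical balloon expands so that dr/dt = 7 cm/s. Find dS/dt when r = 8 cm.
448π cm²/s

S = 4πr²
dS/dt = dS/dr · dr/dt = 8πr · 7
At r = 8: dS/dt = 448π cm²/s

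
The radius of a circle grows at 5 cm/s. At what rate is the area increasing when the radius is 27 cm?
270π cm²/s

A = πr²
dA/dt = 2πr · dr/dt = 2π(27)(5) = 270π cm²/s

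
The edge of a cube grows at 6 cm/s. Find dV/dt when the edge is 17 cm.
5202 cm³/s

V = s³
dV/dt = 3s² · ds/dt = 3·17²·6 = 5202 cm³/s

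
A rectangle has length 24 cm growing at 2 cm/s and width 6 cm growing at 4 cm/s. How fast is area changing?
108 cm²/s

A = lw
dA/dt = w·dl/dt + l·dw/dt = 6·2 + 24·4 = 108 cm²/s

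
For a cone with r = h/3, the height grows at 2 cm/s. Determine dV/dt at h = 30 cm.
200π cm³/s

V = (1/3)π(h/3)²h = πh³/27
dV/dt = πh²/9 · 2
At h = 30: dV/dt = 200π cm³/s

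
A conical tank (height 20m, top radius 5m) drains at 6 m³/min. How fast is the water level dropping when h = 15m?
32/(75π) ≈ 0.1358 m/min

r/h = 5/20, so r = (1/4)h
V = (1/3)πr²h = (1/3)π((1/4)h)²h = (1/48)πh³
dV/dh = (1/16)πh²
dh/dt = (dV/dt)/(dV/dh) = -6/((1/16)π·15²) = -32/(75π) m/min
The level is dropping at 32/(75π) ≈ 0.1358 m/min.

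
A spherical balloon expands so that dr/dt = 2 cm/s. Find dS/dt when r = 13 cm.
208π cm²/s

S = 4πr²
dS/dt = dS/dr · dr/dt = 8πr · 2
At r = 13: dS/dt = 208π cm²/s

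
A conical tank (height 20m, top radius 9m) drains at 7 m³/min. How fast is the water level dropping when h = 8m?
175/(324π) ≈ 0.1719 m/min

r/h = 9/20, so r = (9/20)h
V = (1/3)πr²h = (1/3)π((9/20)h)²h = (27/400)πh³
dV/dh = (81/400)πh²
dh/dt = (dV/dt)/(dV/dh) = -7/((81/400)π·8²) = -175/(324π) m/min
The level is dropping at 175/(324π) ≈ 0.1719 m/min.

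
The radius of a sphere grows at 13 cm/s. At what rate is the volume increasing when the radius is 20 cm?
20800π cm³/s

V = (4/3)πr³
dV/dt = dV/dr · dr/dt = 4πr² · 13
At r = 20: dV/dt = 20800π cm³/s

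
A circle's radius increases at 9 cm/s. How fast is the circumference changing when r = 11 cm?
18π cm/s

C = 2πr
dC/dt = 2π · dr/dt = 2π · 9 = 18π cm/s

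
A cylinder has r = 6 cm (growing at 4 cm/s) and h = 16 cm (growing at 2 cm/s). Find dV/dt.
840π cm³/s

V = πr²h
dV/dt = 2πrh·dr/dt + πr²·dh/dt
= 2π(6)(16)(4) + π(6)²(2)
= 840π cm³/s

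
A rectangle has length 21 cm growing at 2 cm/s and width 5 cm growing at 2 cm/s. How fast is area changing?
52 cm²/s

A = lw
dA/dt = w·dl/dt + l·dw/dt = 5·2 + 21·2 = 52 cm²/s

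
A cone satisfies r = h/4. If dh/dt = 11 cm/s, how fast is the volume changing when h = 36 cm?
891π cm³/s

V = (1/3)π(h/4)²h = πh³/48
dV/dt = πh²/16 · 11
At h = 36: dV/dt = 891π cm³/s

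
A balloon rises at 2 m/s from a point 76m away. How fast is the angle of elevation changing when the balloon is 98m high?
0.009883 rad/s

tan(θ) = y/76
sec²(θ) · dθ/dt = (1/76) · dy/dt
dθ/dt = cos²(θ)/76 · 2 = 76/(76² + 98²) · 2
dθ/dt = 0.009883 rad/s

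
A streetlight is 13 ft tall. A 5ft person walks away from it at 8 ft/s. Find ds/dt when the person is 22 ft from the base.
5 ft/s

By similar triangles: 13/(x+s) = 5/s
Solving: s = 5x/8
ds/dt = 5/8 · dx/dt = 5/8 · 8 = 5 ft/s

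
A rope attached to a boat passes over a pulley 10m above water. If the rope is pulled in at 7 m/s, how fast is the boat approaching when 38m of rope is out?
19√21/12 ≈ 7.256 m/s

rope² = x² + 10²
x = √(38² - 10²) = 8√21
dx/dt = (rope/x) · d(rope)/dt = (38/(8√21)) · (-7) = -19√21/12 m/s
The boat approaches at 19√21/12 ≈ 7.256 m/s.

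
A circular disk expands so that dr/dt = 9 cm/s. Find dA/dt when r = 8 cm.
144π cm²/s

A = πr²
dA/dt = 2πr · dr/dt = 2π(8)(9) = 144π cm²/s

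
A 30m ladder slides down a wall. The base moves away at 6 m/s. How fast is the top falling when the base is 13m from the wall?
78√731/731 ≈ 2.885 m/s

x² + y² = 30²
2x·dx/dt + 2y·dy/dt = 0
dy/dt = -x/y · dx/dt = -13/√731 · 6 = -78√731/731 m/s
The top is descending at 78√731/731 ≈ 2.885 m/s.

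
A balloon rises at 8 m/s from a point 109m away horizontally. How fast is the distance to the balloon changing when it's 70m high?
560√16781/16781 ≈ 4.323 m/s

z² = 109² + y²
z = √(109² + 70²) = √16781
dz/dt = y/z · dy/dt = 70/√16781 · 8 = 560√16781/16781 ≈ 4.323 m/s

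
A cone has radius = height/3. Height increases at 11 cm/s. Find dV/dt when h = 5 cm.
275π/9 cm³/s

V = (1/3)π(h/3)²h = πh³/27
dV/dt = πh²/9 · 11
At h = 5: dV/dt = 275π/9 cm³/s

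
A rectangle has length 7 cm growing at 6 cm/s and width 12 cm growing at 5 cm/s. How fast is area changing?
107 cm²/s

A = lw
dA/dt = w·dl/dt + l·dw/dt = 12·6 + 7·5 = 107 cm²/s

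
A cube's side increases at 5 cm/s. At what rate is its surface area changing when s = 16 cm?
960 cm²/s

A = 6s²
dA/dt = 12s · ds/dt = 12·16·5 = 960 cm²/s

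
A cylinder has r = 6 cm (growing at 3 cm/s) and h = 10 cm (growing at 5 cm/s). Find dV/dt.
540π cm³/s

V = πr²h
dV/dt = 2πrh·dr/dt + πr²·dh/dt
= 2π(6)(10)(3) + π(6)²(5)
= 540π cm³/s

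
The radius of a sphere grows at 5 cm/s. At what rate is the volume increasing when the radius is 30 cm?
18000π cm³/s

V = (4/3)πr³
dV/dt = dV/dr · dr/dt = 4πr² · 5
At r = 30: dV/dt = 18000π cm³/s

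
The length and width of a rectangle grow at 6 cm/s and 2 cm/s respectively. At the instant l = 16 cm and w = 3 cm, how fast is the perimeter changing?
16 cm/s

P = 2(l + w)
dP/dt = 2(dl/dt + dw/dt) = 2(6 + 2) = 16 cm/s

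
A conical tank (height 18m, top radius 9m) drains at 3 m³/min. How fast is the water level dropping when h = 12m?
1/(12π) ≈ 0.02653 m/min

r/h = 9/18, so r = (1/2)h
V = (1/3)πr²h = (1/3)π((1/2)h)²h = (1/12)πh³
dV/dh = (1/4)πh²
dh/dt = (dV/dt)/(dV/dh) = -3/((1/4)π·12²) = -1/(12π) m/min
The level is dropping at 1/(12π) ≈ 0.02653 m/min.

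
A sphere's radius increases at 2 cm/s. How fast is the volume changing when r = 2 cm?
32π cm³/s

V = (4/3)πr³
dV/dt = dV/dr · dr/dt = 4πr² · 2
At r = 2: dV/dt = 32π cm³/s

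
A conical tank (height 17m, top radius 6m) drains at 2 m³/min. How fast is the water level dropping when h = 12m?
289/(2592π) ≈ 0.03549 m/min

r/h = 6/17, so r = (6/17)h
V = (1/3)πr²h = (1/3)π((6/17)h)²h = (12/289)πh³
dV/dh = (36/289)πh²
dh/dt = (dV/dt)/(dV/dh) = -2/((36/289)π·12²) = -289/(2592π) m/min
The level is dropping at 289/(2592π) ≈ 0.03549 m/min.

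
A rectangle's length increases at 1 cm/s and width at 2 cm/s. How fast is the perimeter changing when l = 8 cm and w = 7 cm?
6 cm/s

P = 2(l + w)
dP/dt = 2(dl/dt + dw/dt) = 2(1 + 2) = 6 cm/s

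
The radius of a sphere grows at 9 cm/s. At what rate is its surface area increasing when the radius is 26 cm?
1872π cm²/s

S = 4πr²
dS/dt = dS/dr · dr/dt = 8πr · 9
At r = 26: dS/dt = 1872π cm²/s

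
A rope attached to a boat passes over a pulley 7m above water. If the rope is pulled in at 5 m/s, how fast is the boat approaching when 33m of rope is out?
33√65/52 ≈ 5.116 m/s

rope² = x² + 7²
x = √(33² - 7²) = 4√65
dx/dt = (rope/x) · d(rope)/dt = (33/(4√65)) · (-5) = -33√65/52 m/s
The boat approaches at 33√65/52 ≈ 5.116 m/s.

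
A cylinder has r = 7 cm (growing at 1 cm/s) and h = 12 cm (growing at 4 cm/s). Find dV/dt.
364π cm³/s

V = πr²h
dV/dt = 2πrh·dr/dt + πr²·dh/dt
= 2π(7)(12)(1) + π(7)²(4)
= 364π cm³/s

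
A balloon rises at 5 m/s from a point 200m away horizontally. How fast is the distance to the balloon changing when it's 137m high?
685√58769/58769 ≈ 2.826 m/s

z² = 200² + y²
z = √(200² + 137²) = √58769
dz/dt = y/z · dy/dt = 137/√58769 · 5 = 685√58769/58769 ≈ 2.826 m/s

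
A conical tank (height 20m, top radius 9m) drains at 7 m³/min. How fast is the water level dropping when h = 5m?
112/(81π) ≈ 0.4401 m/min

r/h = 9/20, so r = (9/20)h
V = (1/3)πr²h = (1/3)π((9/20)h)²h = (27/400)πh³
dV/dh = (81/400)πh²
dh/dt = (dV/dt)/(dV/dh) = -7/((81/400)π·5²) = -112/(81π) m/min
The level is dropping at 112/(81π) ≈ 0.4401 m/min.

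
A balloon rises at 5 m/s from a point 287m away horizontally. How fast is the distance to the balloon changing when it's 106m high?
106√93605/18721 ≈ 1.732 m/s

z² = 287² + y²
z = √(287² + 106²) = √93605
dz/dt = y/z · dy/dt = 106/√93605 · 5 = 106√93605/18721 ≈ 1.732 m/s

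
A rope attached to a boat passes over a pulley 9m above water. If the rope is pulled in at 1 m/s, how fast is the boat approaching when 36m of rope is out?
4√15/15 ≈ 1.033 m/s

rope² = x² + 9²
x = √(36² - 9²) = 9√15
dx/dt = (rope/x) · d(rope)/dt = (36/(9√15)) · (-1) = -4√15/15 m/s
The boat approaches at 4√15/15 ≈ 1.033 m/s.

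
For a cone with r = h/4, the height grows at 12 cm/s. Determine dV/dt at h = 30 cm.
675π cm³/s

V = (1/3)π(h/4)²h = πh³/48
dV/dt = πh²/16 · 12
At h = 30: dV/dt = 675π cm³/s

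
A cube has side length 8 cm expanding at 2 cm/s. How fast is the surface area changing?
192 cm²/s

A = 6s²
dA/dt = 12s · ds/dt = 12·8·2 = 192 cm²/s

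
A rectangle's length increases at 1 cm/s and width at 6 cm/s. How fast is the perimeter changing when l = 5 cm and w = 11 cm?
14 cm/s

P = 2(l + w)
dP/dt = 2(dl/dt + dw/dt) = 2(1 + 6) = 14 cm/s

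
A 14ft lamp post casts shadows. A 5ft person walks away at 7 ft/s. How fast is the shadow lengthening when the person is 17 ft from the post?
35/9 ft/s

By similar triangles: 14/(x+s) = 5/s
Solving: s = 5x/9
ds/dt = 5/9 · dx/dt = 5/9 · 7 = 35/9 ft/s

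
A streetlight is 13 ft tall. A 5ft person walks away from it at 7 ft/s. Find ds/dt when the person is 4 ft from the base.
35/8 ft/s

By similar triangles: 13/(x+s) = 5/s
Solving: s = 5x/8
ds/dt = 5/8 · dx/dt = 5/8 · 7 = 35/8 ft/s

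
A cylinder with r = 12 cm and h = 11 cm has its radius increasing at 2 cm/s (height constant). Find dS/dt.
140π cm²/s

S = 2πrh + 2πr² (lateral + bases)
dS/dt = (2πh + 4πr)·dr/dt = (2π·11 + 4π·12)·2
= 140π cm²/s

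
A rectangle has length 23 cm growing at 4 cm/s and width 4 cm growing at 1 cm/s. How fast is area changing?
39 cm²/s

A = lw
dA/dt = w·dl/dt + l·dw/dt = 4·4 + 23·1 = 39 cm²/s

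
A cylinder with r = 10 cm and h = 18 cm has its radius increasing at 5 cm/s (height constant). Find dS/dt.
380π cm²/s

S = 2πrh + 2πr² (lateral + bases)
dS/dt = (2πh + 4πr)·dr/dt = (2π·18 + 4π·10)·5
= 380π cm²/s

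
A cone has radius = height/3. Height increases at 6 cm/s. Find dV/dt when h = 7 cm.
98π/3 cm³/s

V = (1/3)π(h/3)²h = πh³/27
dV/dt = πh²/9 · 6
At h = 7: dV/dt = 98π/3 cm³/s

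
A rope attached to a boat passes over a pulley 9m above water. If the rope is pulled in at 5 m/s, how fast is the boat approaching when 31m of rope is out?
31√55/44 ≈ 5.225 m/s

rope² = x² + 9²
x = √(31² - 9²) = 4√55
dx/dt = (rope/x) · d(rope)/dt = (31/(4√55)) · (-5) = -31√55/44 m/s
The boat approaches at 31√55/44 ≈ 5.225 m/s.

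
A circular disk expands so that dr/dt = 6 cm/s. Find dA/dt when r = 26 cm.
312π cm²/s

A = πr²
dA/dt = 2πr · dr/dt = 2π(26)(6) = 312π cm²/s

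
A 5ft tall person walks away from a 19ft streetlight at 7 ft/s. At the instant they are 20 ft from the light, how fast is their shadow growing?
5/2 ft/s

By similar triangles: 19/(x+s) = 5/s
Solving: s = 5x/14
ds/dt = 5/14 · dx/dt = 5/14 · 7 = 5/2 ft/s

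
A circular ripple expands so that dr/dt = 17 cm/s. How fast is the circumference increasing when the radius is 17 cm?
34π cm/s

C = 2πr
dC/dt = 2π · dr/dt = 2π · 17 = 34π cm/s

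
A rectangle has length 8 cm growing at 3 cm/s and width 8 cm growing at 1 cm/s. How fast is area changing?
32 cm²/s

A = lw
dA/dt = w·dl/dt + l·dw/dt = 8·3 + 8·1 = 32 cm²/s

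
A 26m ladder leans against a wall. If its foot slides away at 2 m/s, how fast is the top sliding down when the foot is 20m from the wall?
20√69/69 ≈ 2.408 m/s

x² + y² = 26²
2x·dx/dt + 2y·dy/dt = 0
dy/dt = -x/y · dx/dt = -20/(2√69) · 2 = -20√69/69 m/s
The top is descending at 20√69/69 ≈ 2.408 m/s.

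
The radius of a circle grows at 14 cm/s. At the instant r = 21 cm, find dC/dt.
28π cm/s

C = 2πr
dC/dt = 2π · dr/dt = 2π · 14 = 28π cm/s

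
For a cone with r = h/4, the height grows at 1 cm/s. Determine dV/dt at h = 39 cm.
1521π/16 cm³/s

V = (1/3)π(h/4)²h = πh³/48
dV/dt = πh²/16 · 1
At h = 39: dV/dt = 1521π/16 cm³/s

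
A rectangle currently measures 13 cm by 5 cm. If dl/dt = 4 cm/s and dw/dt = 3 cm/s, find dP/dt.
14 cm/s

P = 2(l + w)
dP/dt = 2(dl/dt + dw/dt) = 2(4 + 3) = 14 cm/s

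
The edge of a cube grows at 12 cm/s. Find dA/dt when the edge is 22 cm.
3168 cm²/s

A = 6s²
dA/dt = 12s · ds/dt = 12·22·12 = 3168 cm²/s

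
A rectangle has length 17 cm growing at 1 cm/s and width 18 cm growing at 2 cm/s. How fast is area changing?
52 cm²/s

A = lw
dA/dt = w·dl/dt + l·dw/dt = 18·1 + 17·2 = 52 cm²/s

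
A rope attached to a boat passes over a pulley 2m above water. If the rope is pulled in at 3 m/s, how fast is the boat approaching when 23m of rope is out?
23√21/35 ≈ 3.011 m/s

rope² = x² + 2²
x = √(23² - 2²) = 5√21
dx/dt = (rope/x) · d(rope)/dt = (23/(5√21)) · (-3) = -23√21/35 m/s
The boat approaches at 23√21/35 ≈ 3.011 m/s.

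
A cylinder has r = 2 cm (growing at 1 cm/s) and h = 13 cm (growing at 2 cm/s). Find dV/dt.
60π cm³/s

V = πr²h
dV/dt = 2πrh·dr/dt + πr²·dh/dt
= 2π(2)(13)(1) + π(2)²(2)
= 60π cm³/s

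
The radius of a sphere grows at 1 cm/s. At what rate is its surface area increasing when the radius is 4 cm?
32π cm²/s

S = 4πr²
dS/dt = dS/dr · dr/dt = 8πr · 1
At r = 4: dS/dt = 32π cm²/s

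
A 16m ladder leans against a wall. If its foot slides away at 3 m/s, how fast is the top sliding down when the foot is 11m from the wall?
11√15/15 ≈ 2.84 m/s

x² + y² = 16²
2x·dx/dt + 2y·dy/dt = 0
dy/dt = -x/y · dx/dt = -11/(3√15) · 3 = -11√15/15 m/s
The top is descending at 11√15/15 ≈ 2.84 m/s.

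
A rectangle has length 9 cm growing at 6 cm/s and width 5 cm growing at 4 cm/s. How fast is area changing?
66 cm²/s

A = lw
dA/dt = w·dl/dt + l·dw/dt = 5·6 + 9·4 = 66 cm²/s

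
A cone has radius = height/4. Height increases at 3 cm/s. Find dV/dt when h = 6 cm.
27π/4 cm³/s

V = (1/3)π(h/4)²h = πh³/48
dV/dt = πh²/16 · 3
At h = 6: dV/dt = 27π/4 cm³/s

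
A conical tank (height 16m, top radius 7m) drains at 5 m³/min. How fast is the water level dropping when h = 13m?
1280/(8281π) ≈ 0.0492 m/min

r/h = 7/16, so r = (7/16)h
V = (1/3)πr²h = (1/3)π((7/16)h)²h = (49/768)πh³
dV/dh = (49/256)πh²
dh/dt = (dV/dt)/(dV/dh) = -5/((49/256)π·13²) = -1280/(8281π) m/min
The level is dropping at 1280/(8281π) ≈ 0.0492 m/min.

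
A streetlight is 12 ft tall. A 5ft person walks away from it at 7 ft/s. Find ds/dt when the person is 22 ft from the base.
5 ft/s

By similar triangles: 12/(x+s) = 5/s
Solving: s = 5x/7
ds/dt = 5/7 · dx/dt = 5/7 · 7 = 5 ft/s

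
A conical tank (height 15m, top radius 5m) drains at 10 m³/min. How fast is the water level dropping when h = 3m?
10/π ≈ 3.183 m/min

r/h = 5/15, so r = (1/3)h
V = (1/3)πr²h = (1/3)π((1/3)h)²h = (1/27)πh³
dV/dh = (1/9)πh²
dh/dt = (dV/dt)/(dV/dh) = -10/((1/9)π·3²) = -10/π m/min
The level is dropping at 10/π ≈ 3.183 m/min.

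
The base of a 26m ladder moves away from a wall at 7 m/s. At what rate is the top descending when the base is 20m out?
70√69/69 ≈ 8.427 m/s

x² + y² = 26²
2x·dx/dt + 2y·dy/dt = 0
dy/dt = -x/y · dx/dt = -20/(2√69) · 7 = -70√69/69 m/s
The top is descending at 70√69/69 ≈ 8.427 m/s.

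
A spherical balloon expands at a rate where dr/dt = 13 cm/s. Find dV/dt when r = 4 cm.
832π cm³/s

V = (4/3)πr³
dV/dt = dV/dr · dr/dt = 4πr² · 13
At r = 4: dV/dt = 832π cm³/s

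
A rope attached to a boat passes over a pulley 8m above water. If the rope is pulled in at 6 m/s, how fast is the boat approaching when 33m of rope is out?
198√41/205 ≈ 6.184 m/s

rope² = x² + 8²
x = √(33² - 8²) = 5√41
dx/dt = (rope/x) · d(rope)/dt = (33/(5√41)) · (-6) = -198√41/205 m/s
The boat approaches at 198√41/205 ≈ 6.184 m/s.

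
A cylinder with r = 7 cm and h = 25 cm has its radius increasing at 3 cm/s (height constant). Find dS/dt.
234π cm²/s

S = 2πrh + 2πr² (lateral + bases)
dS/dt = (2πh + 4πr)·dr/dt = (2π·25 + 4π·7)·3
= 234π cm²/s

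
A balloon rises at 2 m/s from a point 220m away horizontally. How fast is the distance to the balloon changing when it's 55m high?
2√17/17 ≈ 0.4851 m/s

z² = 220² + y²
z = √(220² + 55²) = 55√17
dz/dt = y/z · dy/dt = 55/(55√17) · 2 = 2√17/17 ≈ 0.4851 m/s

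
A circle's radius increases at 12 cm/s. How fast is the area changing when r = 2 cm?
48π cm²/s

A = πr²
dA/dt = 2πr · dr/dt = 2π(2)(12) = 48π cm²/s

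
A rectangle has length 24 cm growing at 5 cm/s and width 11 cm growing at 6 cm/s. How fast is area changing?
199 cm²/s

A = lw
dA/dt = w·dl/dt + l·dw/dt = 11·5 + 24·6 = 199 cm²/s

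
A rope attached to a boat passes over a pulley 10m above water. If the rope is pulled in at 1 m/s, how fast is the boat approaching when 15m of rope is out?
3√5/5 ≈ 1.342 m/s

rope² = x² + 10²
x = √(15² - 10²) = 5√5
dx/dt = (rope/x) · d(rope)/dt = (15/(5√5)) · (-1) = -3√5/5 m/s
The boat approaches at 3√5/5 ≈ 1.342 m/s.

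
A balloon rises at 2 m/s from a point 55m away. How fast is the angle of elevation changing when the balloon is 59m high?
0.016907 rad/s

tan(θ) = y/55
sec²(θ) · dθ/dt = (1/55) · dy/dt
dθ/dt = cos²(θ)/55 · 2 = 55/(55² + 59²) · 2
dθ/dt = 0.016907 rad/s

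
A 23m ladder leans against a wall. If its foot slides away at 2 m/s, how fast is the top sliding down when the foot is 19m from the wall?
19√42/42 ≈ 2.932 m/s

x² + y² = 23²
2x·dx/dt + 2y·dy/dt = 0
dy/dt = -x/y · dx/dt = -19/(2√42) · 2 = -19√42/42 m/s
The top is descending at 19√42/42 ≈ 2.932 m/s.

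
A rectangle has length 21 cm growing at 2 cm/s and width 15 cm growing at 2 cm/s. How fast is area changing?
72 cm²/s

A = lw
dA/dt = w·dl/dt + l·dw/dt = 15·2 + 21·2 = 72 cm²/s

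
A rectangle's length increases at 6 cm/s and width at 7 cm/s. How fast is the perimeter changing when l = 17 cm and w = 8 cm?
26 cm/s

P = 2(l + w)
dP/dt = 2(dl/dt + dw/dt) = 2(6 + 7) = 26 cm/s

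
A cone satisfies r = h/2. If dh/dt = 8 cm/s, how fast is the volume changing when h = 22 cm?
968π cm³/s

V = (1/3)π(h/2)²h = πh³/12
dV/dt = πh²/4 · 8
At h = 22: dV/dt = 968π cm³/s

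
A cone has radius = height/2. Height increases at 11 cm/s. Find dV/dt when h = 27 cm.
8019π/4 cm³/s

V = (1/3)π(h/2)²h = πh³/12
dV/dt = πh²/4 · 11
At h = 27: dV/dt = 8019π/4 cm³/s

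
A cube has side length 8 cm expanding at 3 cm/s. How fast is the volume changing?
576 cm³/s

V = s³
dV/dt = 3s² · ds/dt = 3·8²·3 = 576 cm³/s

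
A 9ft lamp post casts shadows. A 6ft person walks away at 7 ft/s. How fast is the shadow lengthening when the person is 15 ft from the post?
14 ft/s

By similar triangles: 9/(x+s) = 6/s
Solving: s = 6x/3
ds/dt = 6/3 · dx/dt = 2 · 7 = 14 ft/s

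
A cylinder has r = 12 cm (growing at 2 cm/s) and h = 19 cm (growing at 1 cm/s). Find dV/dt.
1056π cm³/s

V = πr²h
dV/dt = 2πrh·dr/dt + πr²·dh/dt
= 2π(12)(19)(2) + π(12)²(1)
= 1056π cm³/s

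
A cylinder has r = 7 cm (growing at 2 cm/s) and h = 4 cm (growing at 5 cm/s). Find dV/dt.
357π cm³/s

V = πr²h
dV/dt = 2πrh·dr/dt + πr²·dh/dt
= 2π(7)(4)(2) + π(7)²(5)
= 357π cm³/s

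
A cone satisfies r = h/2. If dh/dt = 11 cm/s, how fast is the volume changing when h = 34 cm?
3179π cm³/s

V = (1/3)π(h/2)²h = πh³/12
dV/dt = πh²/4 · 11
At h = 34: dV/dt = 3179π cm³/s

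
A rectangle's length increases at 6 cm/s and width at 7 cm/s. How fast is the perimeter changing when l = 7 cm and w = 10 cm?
26 cm/s

P = 2(l + w)
dP/dt = 2(dl/dt + dw/dt) = 2(6 + 7) = 26 cm/s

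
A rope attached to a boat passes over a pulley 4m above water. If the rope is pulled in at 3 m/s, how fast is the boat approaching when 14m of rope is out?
7√5/5 ≈ 3.13 m/s

rope² = x² + 4²
x = √(14² - 4²) = 6√5
dx/dt = (rope/x) · d(rope)/dt = (14/(6√5)) · (-3) = -7√5/5 m/s
The boat approaches at 7√5/5 ≈ 3.13 m/s.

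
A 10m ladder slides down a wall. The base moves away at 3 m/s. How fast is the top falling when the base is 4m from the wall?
2√21/7 ≈ 1.309 m/s

x² + y² = 10²
2x·dx/dt + 2y·dy/dt = 0
dy/dt = -x/y · dx/dt = -4/(2√21) · 3 = -2√21/7 m/s
The top is descending at 2√21/7 ≈ 1.309 m/s.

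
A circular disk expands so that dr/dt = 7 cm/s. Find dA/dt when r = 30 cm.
420π cm²/s

A = πr²
dA/dt = 2πr · dr/dt = 2π(30)(7) = 420π cm²/s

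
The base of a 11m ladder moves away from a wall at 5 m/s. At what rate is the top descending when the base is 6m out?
6√85/17 ≈ 3.254 m/s

x² + y² = 11²
2x·dx/dt + 2y·dy/dt = 0
dy/dt = -x/y · dx/dt = -6/√85 · 5 = -6√85/17 m/s
The top is descending at 6√85/17 ≈ 3.254 m/s.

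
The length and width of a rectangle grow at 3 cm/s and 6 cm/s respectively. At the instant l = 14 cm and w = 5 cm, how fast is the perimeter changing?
18 cm/s

P = 2(l + w)
dP/dt = 2(dl/dt + dw/dt) = 2(3 + 6) = 18 cm/s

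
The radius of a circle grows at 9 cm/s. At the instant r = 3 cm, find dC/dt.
18π cm/s

C = 2πr
dC/dt = 2π · dr/dt = 2π · 9 = 18π cm/s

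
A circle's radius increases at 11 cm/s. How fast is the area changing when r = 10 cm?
220π cm²/s

A = πr²
dA/dt = 2πr · dr/dt = 2π(10)(11) = 220π cm²/s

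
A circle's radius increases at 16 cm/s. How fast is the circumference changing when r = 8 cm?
32π cm/s

C = 2πr
dC/dt = 2π · dr/dt = 2π · 16 = 32π cm/s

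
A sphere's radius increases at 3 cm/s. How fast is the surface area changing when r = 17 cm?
408π cm²/s

S = 4πr²
dS/dt = dS/dr · dr/dt = 8πr · 3
At r = 17: dS/dt = 408π cm²/s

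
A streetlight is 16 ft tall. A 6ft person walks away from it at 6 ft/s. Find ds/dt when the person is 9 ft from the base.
18/5 ft/s

By similar triangles: 16/(x+s) = 6/s
Solving: s = 6x/10
ds/dt = 6/10 · dx/dt = 3/5 · 6 = 18/5 ft/s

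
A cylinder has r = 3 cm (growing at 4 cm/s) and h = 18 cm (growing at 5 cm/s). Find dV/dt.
477π cm³/s

V = πr²h
dV/dt = 2πrh·dr/dt + πr²·dh/dt
= 2π(3)(18)(4) + π(3)²(5)
= 477π cm³/s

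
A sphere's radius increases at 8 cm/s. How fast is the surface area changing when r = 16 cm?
1024π cm²/s

S = 4πr²
dS/dt = dS/dr · dr/dt = 8πr · 8
At r = 16: dS/dt = 1024π cm²/s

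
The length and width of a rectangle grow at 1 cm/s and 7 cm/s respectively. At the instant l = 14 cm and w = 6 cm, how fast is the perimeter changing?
16 cm/s

P = 2(l + w)
dP/dt = 2(dl/dt + dw/dt) = 2(1 + 7) = 16 cm/s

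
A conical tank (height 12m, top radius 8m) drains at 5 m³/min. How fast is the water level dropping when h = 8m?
45/(256π) ≈ 0.05595 m/min

r/h = 8/12, so r = (2/3)h
V = (1/3)πr²h = (1/3)π((2/3)h)²h = (4/27)πh³
dV/dh = (4/9)πh²
dh/dt = (dV/dt)/(dV/dh) = -5/((4/9)π·8²) = -45/(256π) m/min
The level is dropping at 45/(256π) ≈ 0.05595 m/min.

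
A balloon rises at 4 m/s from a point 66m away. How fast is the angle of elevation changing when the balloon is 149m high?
0.009941 rad/s

tan(θ) = y/66
sec²(θ) · dθ/dt = (1/66) · dy/dt
dθ/dt = cos²(θ)/66 · 4 = 66/(66² + 149²) · 4
dθ/dt = 0.009941 rad/s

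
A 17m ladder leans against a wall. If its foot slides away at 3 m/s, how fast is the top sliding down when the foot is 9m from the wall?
27√13/52 ≈ 1.872 m/s

x² + y² = 17²
2x·dx/dt + 2y·dy/dt = 0
dy/dt = -x/y · dx/dt = -9/(4√13) · 3 = -27√13/52 m/s
The top is descending at 27√13/52 ≈ 1.872 m/s.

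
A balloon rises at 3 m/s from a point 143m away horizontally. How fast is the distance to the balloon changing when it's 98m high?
294√30053/30053 ≈ 1.696 m/s

z² = 143² + y²
z = √(143² + 98²) = √30053
dz/dt = y/z · dy/dt = 98/√30053 · 3 = 294√30053/30053 ≈ 1.696 m/s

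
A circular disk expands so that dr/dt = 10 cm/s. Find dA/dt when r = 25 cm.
500π cm²/s

A = πr²
dA/dt = 2πr · dr/dt = 2π(25)(10) = 500π cm²/s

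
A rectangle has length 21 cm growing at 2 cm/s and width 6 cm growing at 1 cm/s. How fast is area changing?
33 cm²/s

A = lw
dA/dt = w·dl/dt + l·dw/dt = 6·2 + 21·1 = 33 cm²/s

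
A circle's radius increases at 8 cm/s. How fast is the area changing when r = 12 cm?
192π cm²/s

A = πr²
dA/dt = 2πr · dr/dt = 2π(12)(8) = 192π cm²/s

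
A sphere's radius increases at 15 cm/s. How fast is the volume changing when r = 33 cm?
65340π cm³/s

V = (4/3)πr³
dV/dt = dV/dr · dr/dt = 4πr² · 15
At r = 33: dV/dt = 65340π cm³/s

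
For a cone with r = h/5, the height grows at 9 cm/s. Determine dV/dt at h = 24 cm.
5184π/25 cm³/s

V = (1/3)π(h/5)²h = πh³/75
dV/dt = πh²/25 · 9
At h = 24: dV/dt = 5184π/25 cm³/s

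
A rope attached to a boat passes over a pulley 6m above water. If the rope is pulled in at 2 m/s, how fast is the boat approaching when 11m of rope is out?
22√85/85 ≈ 2.386 m/s

rope² = x² + 6²
x = √(11² - 6²) = √85
dx/dt = (rope/x) · d(rope)/dt = (11/√85) · (-2) = -22√85/85 m/s
The boat approaches at 22√85/85 ≈ 2.386 m/s.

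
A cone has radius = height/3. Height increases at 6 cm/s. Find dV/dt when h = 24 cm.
384π cm³/s

V = (1/3)π(h/3)²h = πh³/27
dV/dt = πh²/9 · 6
At h = 24: dV/dt = 384π cm³/s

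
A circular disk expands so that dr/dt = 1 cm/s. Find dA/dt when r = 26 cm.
52π cm²/s

A = πr²
dA/dt = 2πr · dr/dt = 2π(26)(1) = 52π cm²/s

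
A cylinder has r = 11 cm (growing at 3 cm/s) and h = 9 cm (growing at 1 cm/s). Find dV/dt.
715π cm³/s

V = πr²h
dV/dt = 2πrh·dr/dt + πr²·dh/dt
= 2π(11)(9)(3) + π(11)²(1)
= 715π cm³/s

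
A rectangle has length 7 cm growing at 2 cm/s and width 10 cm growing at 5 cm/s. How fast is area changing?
55 cm²/s

A = lw
dA/dt = w·dl/dt + l·dw/dt = 10·2 + 7·5 = 55 cm²/s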